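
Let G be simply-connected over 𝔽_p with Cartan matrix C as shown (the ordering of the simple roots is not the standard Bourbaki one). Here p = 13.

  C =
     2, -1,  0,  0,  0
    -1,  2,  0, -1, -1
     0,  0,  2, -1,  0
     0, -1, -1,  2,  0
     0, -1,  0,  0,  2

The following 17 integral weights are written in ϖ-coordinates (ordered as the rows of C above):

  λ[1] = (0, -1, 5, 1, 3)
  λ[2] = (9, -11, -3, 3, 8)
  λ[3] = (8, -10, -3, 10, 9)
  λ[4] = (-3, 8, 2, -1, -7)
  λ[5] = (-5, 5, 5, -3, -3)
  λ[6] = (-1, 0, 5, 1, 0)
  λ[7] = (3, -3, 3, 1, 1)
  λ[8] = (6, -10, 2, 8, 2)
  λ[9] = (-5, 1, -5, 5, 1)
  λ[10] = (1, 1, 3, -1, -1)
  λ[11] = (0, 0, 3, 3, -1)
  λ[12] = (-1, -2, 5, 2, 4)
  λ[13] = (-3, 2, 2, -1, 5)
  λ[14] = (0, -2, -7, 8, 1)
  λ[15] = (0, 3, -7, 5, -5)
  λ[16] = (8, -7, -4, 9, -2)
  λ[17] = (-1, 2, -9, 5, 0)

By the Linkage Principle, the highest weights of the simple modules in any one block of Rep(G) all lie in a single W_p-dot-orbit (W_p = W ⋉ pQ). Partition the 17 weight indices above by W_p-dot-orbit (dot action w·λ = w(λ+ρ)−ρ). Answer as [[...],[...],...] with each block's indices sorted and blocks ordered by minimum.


Root system D_5: the 5×5 matrix C matches after relabeling.

Each λ_j+ρ reduced to Ā_13; 5-tuples below use C's row order:

  λ_1 → (1, 0, 6, 0, 4)
  λ_2 → (0, 1, 6, 2, 1)
  λ_3 → (0, 1, 6, 2, 1)
  λ_4 → (2, 1, 3, 0, 6)
  λ_5 → (2, 2, 4, 0, 0)
  λ_6 → (0, 1, 6, 2, 1)
  λ_7 → (2, 2, 4, 0, 0)
  λ_8 → (2, 1, 3, 0, 6)
  λ_9 → (2, 2, 4, 0, 0)
  λ_10 → (2, 2, 4, 0, 0)
  λ_11 → (1, 1, 4, 2, 0)
  λ_12 → (1, 0, 6, 0, 4)
  λ_13 → (2, 1, 3, 0, 6)
  λ_14 → (0, 1, 6, 2, 1)
  λ_15 → (1, 0, 6, 0, 4)
  λ_16 → (2, 1, 3, 0, 6)
  λ_17 → (0, 1, 6, 2, 1)

Partition of {1..17} into 5 W_13-dot-orbits:

[[1, 12, 15], [2, 3, 6, 14, 17], [4, 8, 13, 16], [5, 7, 9, 10], [11]]


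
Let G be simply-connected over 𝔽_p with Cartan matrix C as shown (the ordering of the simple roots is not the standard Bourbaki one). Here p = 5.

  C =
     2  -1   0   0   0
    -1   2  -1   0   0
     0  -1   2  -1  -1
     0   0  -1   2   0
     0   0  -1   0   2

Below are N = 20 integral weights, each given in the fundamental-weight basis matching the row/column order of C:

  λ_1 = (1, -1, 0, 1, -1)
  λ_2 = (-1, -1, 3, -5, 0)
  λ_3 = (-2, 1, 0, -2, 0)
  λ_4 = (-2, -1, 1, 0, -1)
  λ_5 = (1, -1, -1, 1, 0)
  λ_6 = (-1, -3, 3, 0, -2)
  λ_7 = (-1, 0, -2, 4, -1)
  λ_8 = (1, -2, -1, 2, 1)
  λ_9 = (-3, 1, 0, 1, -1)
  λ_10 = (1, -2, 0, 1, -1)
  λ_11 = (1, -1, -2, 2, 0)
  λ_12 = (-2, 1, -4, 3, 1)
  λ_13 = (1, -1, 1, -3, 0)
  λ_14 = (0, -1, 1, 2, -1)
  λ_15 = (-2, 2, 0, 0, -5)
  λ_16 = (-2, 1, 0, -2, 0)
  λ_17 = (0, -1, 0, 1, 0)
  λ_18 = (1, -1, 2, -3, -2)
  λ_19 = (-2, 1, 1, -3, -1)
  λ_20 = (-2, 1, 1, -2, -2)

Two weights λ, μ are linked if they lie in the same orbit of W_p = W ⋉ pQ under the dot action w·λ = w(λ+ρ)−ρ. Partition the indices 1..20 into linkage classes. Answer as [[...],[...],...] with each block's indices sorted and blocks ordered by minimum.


Cartan matrix: type D_5 (|W|=1920); un-permuting the 5 rows.

W_5-reps of the 20 weights in Ā_5 (same 5-coord order as C):

  λ_1 → (1, 1, 0, 2, 0);  λ_2 → (0, 0, 0, 4, 1);  λ_3 → (1, 1, 0, 1, 1);  λ_4 → (0, 1, 1, 1, 0);  λ_5 → (2, 0, 0, 2, 1);  λ_6 → (1, 1, 0, 1, 1);  λ_7 → (0, 0, 0, 4, 1);  λ_8 → (0, 1, 0, 2, 1);  λ_9 → (1, 1, 0, 2, 0);  λ_10 → (1, 1, 0, 2, 0);  λ_11 → (1, 1, 0, 2, 0);  λ_12 → (1, 1, 0, 1, 1);  λ_13 → (2, 0, 0, 2, 1);  λ_14 → (2, 0, 0, 2, 1);  λ_15 → (0, 1, 0, 2, 1);  λ_16 → (1, 1, 0, 1, 1);  λ_17 → (0, 1, 0, 2, 1);  λ_18 → (2, 0, 0, 2, 1);  λ_19 → (1, 1, 0, 2, 0);  λ_20 → (1, 1, 0, 1, 1)

6 distinct reps among the 20 weights ⇒ 6 W_5-linkage classes:

[[1, 9, 10, 11, 19], [2, 7], [3, 6, 12, 16, 20], [4], [5, 13, 14, 18], [8, 15, 17]]


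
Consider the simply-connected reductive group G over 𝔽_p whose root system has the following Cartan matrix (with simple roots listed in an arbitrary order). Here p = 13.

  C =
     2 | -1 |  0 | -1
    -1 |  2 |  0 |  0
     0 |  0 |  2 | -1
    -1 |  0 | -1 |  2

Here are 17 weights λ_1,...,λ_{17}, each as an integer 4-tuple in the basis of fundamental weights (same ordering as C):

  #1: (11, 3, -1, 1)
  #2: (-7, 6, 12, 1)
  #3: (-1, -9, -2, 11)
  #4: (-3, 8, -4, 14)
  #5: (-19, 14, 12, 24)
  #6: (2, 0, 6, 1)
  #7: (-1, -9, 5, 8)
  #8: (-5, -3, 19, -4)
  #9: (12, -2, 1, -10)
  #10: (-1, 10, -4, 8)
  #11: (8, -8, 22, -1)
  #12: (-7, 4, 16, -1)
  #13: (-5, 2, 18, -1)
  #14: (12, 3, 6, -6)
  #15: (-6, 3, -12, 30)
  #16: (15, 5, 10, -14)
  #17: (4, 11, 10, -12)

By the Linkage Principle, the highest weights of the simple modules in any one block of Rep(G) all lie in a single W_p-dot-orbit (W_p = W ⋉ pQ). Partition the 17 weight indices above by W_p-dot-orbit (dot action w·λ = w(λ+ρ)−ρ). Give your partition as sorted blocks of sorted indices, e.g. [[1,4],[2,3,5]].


Root system A_4: the 4×4 matrix C matches after relabeling.

Ā_13 reps of the 17 weights (A_4, coords as presented):

    1: (8, 0, 1, 3)
    2: (0, 2, 6, 4)
    3: (8, 0, 1, 3)
    4: (0, 2, 6, 4)
    5: (3, 1, 7, 2)
    6: (3, 1, 7, 2)
    7: (6, 2, 4, 1)
    8: (0, 4, 4, 2)
    9: (3, 1, 7, 2)
    10: (0, 4, 4, 2)
    11: (0, 2, 6, 4)
    12: (3, 1, 7, 2)
    13: (3, 1, 7, 2)
    14: (6, 2, 4, 1)
    15: (6, 2, 4, 1)
    16: (0, 2, 6, 4)
    17: (6, 2, 4, 1)

These 17 weights hit 5 W_13-dot-orbits; sizes (2, 4, 5, 4, 2):

[[1, 3], [2, 4, 11, 16], [5, 6, 9, 12, 13], [7, 14, 15, 17], [8, 10]]


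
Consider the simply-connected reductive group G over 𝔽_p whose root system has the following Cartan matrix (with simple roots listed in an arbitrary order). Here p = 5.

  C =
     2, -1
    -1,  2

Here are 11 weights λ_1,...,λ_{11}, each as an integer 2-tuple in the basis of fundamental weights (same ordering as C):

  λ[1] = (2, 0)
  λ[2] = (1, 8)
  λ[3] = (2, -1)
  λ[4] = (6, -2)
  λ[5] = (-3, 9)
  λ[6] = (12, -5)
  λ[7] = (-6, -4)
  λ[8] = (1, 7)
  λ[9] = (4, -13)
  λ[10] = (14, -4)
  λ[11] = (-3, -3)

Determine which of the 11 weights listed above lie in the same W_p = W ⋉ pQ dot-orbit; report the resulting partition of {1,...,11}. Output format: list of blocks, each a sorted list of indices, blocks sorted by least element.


Dynkin diagram of C (from the 2 off-diagonal −1 entries): A_2.

Folding the 11 weights λ_j+ρ into Ā_5 (reps in the given 2-coord order):

    1: (3, 1)
    2: (3, 1)
    3: (3, 0)
    4: (3, 1)
    5: (3, 0)
    6: (3, 1)
    7: (0, 2)
    8: (3, 0)
    9: (2, 0)
    10: (3, 0)
    11: (2, 2)

Grouping the 11 weights by Ā_5-representative: 5 linkage classes.

[[1, 2, 4, 6], [3, 5, 8, 10], [7], [9], [11]]


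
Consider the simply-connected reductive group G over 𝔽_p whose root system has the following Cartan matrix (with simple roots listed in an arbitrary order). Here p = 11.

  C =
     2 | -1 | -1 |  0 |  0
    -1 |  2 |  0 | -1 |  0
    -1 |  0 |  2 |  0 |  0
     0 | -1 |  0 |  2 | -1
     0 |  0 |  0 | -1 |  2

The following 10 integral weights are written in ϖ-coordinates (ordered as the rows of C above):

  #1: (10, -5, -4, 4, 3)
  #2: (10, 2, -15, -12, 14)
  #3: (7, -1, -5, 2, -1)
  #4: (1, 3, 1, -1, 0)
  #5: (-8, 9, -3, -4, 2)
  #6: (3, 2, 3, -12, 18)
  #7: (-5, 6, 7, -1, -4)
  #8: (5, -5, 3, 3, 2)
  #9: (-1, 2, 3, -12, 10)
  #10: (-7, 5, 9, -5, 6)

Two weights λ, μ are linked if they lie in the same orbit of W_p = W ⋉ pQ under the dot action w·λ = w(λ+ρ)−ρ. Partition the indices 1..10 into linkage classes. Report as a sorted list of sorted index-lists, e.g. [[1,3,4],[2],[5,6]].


Type A_5, rank 5, |W|=720; reorder rows/cols to standard.

Folding the 10 weights λ_j+ρ into Ā_11 (reps in the given 5-coord order):

    1: (2, 4, 2, 0, 1)
    2: (4, 0, 4, 3, 0)
    3: (4, 0, 4, 3, 0)
    4: (2, 4, 2, 0, 1)
    5: (0, 2, 7, 1, 0)
    6: (4, 0, 4, 3, 0)
    7: (4, 0, 4, 3, 0)
    8: (2, 4, 2, 0, 1)
    9: (4, 0, 4, 3, 0)
    10: (2, 4, 2, 0, 1)

The 10 indices split into 3 linkage classes (same alcove rep ⇔ same W_11-dot-orbit):

[[1, 4, 8, 10], [2, 3, 6, 7, 9], [5]]


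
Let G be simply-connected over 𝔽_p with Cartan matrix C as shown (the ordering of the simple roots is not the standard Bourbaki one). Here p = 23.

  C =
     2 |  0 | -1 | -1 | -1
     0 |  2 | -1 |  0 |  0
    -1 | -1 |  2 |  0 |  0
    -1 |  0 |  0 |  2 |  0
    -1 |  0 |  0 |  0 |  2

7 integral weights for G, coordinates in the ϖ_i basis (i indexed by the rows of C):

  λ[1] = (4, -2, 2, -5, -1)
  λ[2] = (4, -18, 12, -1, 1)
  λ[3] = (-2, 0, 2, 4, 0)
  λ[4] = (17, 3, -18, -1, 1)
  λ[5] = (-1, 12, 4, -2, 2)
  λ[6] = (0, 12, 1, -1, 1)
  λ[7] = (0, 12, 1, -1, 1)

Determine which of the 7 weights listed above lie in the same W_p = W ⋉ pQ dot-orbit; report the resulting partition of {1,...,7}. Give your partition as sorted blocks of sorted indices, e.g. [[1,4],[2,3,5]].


Root system D_5: the 5×5 matrix C matches after relabeling.

λ_j+ρ reflected into Ā_23 (⟨·,θ^∨⟩≤23); 5-tuples as given:

  1: (1, 1, 2, 4, 0)
  2: (1, 13, 2, 0, 2)
  3: (1, 1, 2, 4, 0)
  4: (1, 13, 2, 0, 2)
  5: (1, 13, 2, 0, 2)
  6: (1, 13, 2, 0, 2)
  7: (1, 13, 2, 0, 2)

2 distinct reps among the 7 weights ⇒ 2 W_23-linkage classes:

[[1, 3], [2, 4, 5, 6, 7]]


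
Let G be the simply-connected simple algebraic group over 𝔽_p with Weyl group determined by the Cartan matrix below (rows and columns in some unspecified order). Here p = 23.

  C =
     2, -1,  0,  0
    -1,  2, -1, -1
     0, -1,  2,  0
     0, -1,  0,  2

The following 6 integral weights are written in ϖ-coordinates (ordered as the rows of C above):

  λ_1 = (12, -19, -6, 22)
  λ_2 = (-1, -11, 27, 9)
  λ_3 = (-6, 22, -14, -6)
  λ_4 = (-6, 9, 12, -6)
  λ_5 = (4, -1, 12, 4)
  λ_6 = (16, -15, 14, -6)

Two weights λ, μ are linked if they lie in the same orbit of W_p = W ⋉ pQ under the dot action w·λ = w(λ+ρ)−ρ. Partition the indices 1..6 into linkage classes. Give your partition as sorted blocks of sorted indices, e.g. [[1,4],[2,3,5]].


Root system D_4: the 4×4 matrix C matches after relabeling.

Alcove-folded reps (p=23, 6 weights, presented ϖ-order):

  1: (5, 0, 13, 5) · 2: (5, 0, 13, 5) · 3: (5, 0, 13, 5) · 4: (5, 0, 13, 5) · 5: (5, 0, 13, 5) · 6: (1, 1, 3, 13)

Grouping the 6 weights by Ā_23-representative: 2 linkage classes.

[[1, 2, 3, 4, 5], [6]]


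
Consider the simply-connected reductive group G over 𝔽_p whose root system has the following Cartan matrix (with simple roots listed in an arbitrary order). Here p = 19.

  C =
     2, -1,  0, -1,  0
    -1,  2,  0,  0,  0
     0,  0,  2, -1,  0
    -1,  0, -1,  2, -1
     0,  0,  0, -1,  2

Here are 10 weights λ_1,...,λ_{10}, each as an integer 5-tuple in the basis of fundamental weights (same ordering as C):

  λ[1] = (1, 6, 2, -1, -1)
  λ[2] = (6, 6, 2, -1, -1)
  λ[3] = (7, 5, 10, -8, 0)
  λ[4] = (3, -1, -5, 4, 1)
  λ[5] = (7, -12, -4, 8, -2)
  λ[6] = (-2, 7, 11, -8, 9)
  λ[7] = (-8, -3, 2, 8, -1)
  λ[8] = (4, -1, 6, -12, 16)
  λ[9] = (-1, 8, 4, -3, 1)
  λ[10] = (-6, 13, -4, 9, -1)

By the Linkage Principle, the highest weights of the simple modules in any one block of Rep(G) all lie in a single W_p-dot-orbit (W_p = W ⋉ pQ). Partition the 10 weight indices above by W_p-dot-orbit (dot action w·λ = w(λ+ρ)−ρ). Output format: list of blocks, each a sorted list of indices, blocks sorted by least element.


Root system D_5: the 5×5 matrix C matches after relabeling.

W_19-reps of the 10 weights in Ā_19 (same 5-coord order as C):

  [1] (2, 7, 3, 0, 0)
  [2] (2, 7, 3, 0, 0)
  [3] (0, 6, 4, 1, 6)
  [4] (4, 0, 4, 1, 2)
  [5] (0, 8, 3, 2, 1)
  [6] (4, 0, 4, 1, 2)
  [7] (2, 7, 3, 0, 0)
  [8] (0, 6, 4, 1, 6)
  [9] (2, 7, 3, 0, 0)
  [10] (2, 7, 3, 0, 0)

4 distinct reps among the 10 weights ⇒ 4 W_19-linkage classes:

[[1, 2, 7, 9, 10], [3, 8], [4, 6], [5]]


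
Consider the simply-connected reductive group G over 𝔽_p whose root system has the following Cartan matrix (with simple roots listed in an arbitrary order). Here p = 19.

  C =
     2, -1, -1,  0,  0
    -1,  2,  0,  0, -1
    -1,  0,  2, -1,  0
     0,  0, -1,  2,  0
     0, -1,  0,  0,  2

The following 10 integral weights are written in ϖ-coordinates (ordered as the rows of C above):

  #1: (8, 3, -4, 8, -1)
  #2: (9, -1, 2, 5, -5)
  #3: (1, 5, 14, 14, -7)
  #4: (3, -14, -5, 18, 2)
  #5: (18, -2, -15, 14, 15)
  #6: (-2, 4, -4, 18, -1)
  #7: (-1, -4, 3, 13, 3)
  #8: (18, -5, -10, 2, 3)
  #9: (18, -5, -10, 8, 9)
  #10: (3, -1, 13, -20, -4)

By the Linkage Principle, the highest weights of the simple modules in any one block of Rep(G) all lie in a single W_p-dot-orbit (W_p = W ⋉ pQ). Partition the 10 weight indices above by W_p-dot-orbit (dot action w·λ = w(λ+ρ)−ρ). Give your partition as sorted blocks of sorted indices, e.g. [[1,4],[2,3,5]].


Cartan matrix: type A_5 (|W|=720); un-permuting the 5 rows.

λ_j+ρ reflected into Ā_19 (⟨·,θ^∨⟩≤19); 5-tuples as given:

    [1] (6, 4, 3, 6, 0)
    [2] (6, 4, 3, 6, 0)
    [3] (11, 2, 0, 4, 0)
    [4] (6, 4, 3, 6, 0)
    [5] (3, 0, 1, 14, 1)
    [6] (3, 0, 1, 14, 1)
    [7] (3, 0, 1, 14, 1)
    [8] (6, 4, 3, 6, 0)
    [9] (6, 4, 3, 6, 0)
    [10] (3, 0, 1, 14, 1)

The 10 indices split into 3 linkage classes (same alcove rep ⇔ same W_19-dot-orbit):

[[1, 2, 4, 8, 9], [3], [5, 6, 7, 10]]


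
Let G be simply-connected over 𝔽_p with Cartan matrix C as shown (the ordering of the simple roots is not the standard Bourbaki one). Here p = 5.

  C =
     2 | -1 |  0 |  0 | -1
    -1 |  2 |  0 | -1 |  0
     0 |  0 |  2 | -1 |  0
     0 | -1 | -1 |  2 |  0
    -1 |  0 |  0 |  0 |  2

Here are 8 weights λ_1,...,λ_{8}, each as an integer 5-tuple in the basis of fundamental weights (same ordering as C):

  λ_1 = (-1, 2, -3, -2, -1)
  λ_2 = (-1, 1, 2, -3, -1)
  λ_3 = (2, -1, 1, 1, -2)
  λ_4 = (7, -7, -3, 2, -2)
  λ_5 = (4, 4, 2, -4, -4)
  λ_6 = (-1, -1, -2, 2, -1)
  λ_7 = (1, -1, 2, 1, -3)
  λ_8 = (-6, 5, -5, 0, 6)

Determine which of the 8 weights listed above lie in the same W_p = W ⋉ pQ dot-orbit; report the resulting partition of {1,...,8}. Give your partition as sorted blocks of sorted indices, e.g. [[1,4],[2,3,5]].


A_5 Cartan matrix, 5 simple roots permuted; ρ=(1,1,1,1,1).

Folding the 8 weights λ_j+ρ into Ā_5 (reps in the given 5-coord order):

    λ_1+ρ ↦ (0, 0, 1, 2, 0)
    λ_2+ρ ↦ (0, 0, 1, 2, 0)
    λ_3+ρ ↦ (1, 0, 0, 2, 1)
    λ_4+ρ ↦ (1, 0, 0, 2, 1)
    λ_5+ρ ↦ (0, 0, 1, 2, 0)
    λ_6+ρ ↦ (0, 0, 1, 2, 0)
    λ_7+ρ ↦ (0, 0, 1, 2, 0)
    λ_8+ρ ↦ (1, 0, 0, 2, 1)

Partition of {1..8} into 2 W_5-dot-orbits:

[[1, 2, 5, 6, 7], [3, 4, 8]]


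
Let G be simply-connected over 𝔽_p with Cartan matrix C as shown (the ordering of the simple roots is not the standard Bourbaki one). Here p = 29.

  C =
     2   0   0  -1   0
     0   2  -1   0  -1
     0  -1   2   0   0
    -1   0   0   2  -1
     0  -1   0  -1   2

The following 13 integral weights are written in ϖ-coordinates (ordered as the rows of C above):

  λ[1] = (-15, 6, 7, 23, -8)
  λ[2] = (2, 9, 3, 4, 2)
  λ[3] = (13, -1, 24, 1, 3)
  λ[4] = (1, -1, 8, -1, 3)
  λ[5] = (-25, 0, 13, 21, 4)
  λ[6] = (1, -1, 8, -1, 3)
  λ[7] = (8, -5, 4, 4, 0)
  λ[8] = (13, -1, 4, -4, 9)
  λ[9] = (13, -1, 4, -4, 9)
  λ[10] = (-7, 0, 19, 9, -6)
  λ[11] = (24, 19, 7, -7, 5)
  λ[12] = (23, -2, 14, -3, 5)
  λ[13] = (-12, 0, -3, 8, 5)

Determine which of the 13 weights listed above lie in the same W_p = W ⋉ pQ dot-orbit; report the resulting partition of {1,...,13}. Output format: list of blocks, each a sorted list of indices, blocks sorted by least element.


Root system A_5: the 5×5 matrix C matches after relabeling.

Ā_29 reps of the 13 weights (A_5, coords as presented):

  λ_1 → (11, 0, 5, 3, 7);  λ_2 → (3, 10, 4, 5, 3);  λ_3 → (2, 0, 9, 0, 4);  λ_4 → (2, 0, 9, 0, 4);  λ_5 → (9, 1, 1, 2, 3);  λ_6 → (2, 0, 9, 0, 4);  λ_7 → (9, 1, 1, 2, 3);  λ_8 → (11, 0, 5, 3, 7);  λ_9 → (11, 0, 5, 3, 7);  λ_10 → (5, 4, 16, 1, 0);  λ_11 → (5, 4, 16, 1, 0);  λ_12 → (9, 1, 1, 2, 3);  λ_13 → (9, 1, 1, 2, 3)

Linkage partition of the 13 weights (5 classes, p=29):

[[1, 8, 9], [2], [3, 4, 6], [5, 7, 12, 13], [10, 11]]


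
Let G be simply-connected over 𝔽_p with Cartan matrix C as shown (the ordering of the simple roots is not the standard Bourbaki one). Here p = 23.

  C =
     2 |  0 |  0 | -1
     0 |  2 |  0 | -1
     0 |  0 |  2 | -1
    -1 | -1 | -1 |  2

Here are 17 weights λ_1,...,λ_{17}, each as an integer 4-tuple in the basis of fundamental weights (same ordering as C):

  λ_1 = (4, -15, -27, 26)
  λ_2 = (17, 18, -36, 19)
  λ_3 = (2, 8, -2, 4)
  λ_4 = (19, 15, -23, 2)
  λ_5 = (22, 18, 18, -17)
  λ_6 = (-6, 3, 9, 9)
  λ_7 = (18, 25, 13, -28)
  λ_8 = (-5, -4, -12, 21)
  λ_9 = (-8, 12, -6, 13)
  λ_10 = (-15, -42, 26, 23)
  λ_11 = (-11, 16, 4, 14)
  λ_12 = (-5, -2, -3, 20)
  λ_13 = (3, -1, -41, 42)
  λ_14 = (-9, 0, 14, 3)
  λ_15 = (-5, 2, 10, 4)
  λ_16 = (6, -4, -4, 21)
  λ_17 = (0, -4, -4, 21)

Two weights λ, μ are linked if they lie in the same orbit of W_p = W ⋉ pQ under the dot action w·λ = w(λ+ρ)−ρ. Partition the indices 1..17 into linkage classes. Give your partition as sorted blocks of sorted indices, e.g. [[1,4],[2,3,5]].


Cartan matrix: type D_4 (|W|=192); un-permuting the 4 rows.

Alcove-folded reps (p=23, 17 weights, presented ϖ-order):

    1: (4, 3, 9, 1)
    2: (4, 3, 11, 1)
    3: (3, 9, 1, 4)
    4: (1, 3, 3, 0)
    5: (1, 3, 3, 0)
    6: (4, 3, 9, 1)
    7: (4, 3, 9, 1)
    8: (4, 3, 11, 1)
    9: (3, 9, 1, 4)
    10: (4, 3, 9, 1)
    11: (4, 3, 9, 1)
    12: (4, 1, 2, 2)
    13: (1, 3, 3, 0)
    14: (4, 3, 11, 1)
    15: (4, 3, 11, 1)
    16: (1, 3, 3, 0)
    17: (1, 3, 3, 0)

5 distinct reps among the 17 weights ⇒ 5 W_23-linkage classes:

[[1, 6, 7, 10, 11], [2, 8, 14, 15], [3, 9], [4, 5, 13, 16, 17], [12]]


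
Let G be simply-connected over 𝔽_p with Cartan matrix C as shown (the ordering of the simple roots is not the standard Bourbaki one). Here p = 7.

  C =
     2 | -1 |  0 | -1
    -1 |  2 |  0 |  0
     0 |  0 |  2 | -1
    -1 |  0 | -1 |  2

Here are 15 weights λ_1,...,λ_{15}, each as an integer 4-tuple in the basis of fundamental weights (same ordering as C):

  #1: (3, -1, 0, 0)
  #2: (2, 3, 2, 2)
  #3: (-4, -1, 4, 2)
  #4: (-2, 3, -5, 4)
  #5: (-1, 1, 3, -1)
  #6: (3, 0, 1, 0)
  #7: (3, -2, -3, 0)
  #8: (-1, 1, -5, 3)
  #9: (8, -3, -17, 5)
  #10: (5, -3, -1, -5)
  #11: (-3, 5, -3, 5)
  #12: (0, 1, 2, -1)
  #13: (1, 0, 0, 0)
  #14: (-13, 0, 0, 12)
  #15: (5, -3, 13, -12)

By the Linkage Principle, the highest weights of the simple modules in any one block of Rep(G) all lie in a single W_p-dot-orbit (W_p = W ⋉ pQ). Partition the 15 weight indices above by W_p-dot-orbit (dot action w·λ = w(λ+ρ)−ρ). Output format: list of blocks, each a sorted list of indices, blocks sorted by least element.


Type A_4, rank 4, |W|=120; reorder rows/cols to standard.

Alcove-folded reps (p=7, 15 weights, presented ϖ-order):

    [1] (4, 0, 1, 1)
    [2] (1, 2, 3, 0)
    [3] (0, 2, 4, 0)
    [4] (1, 2, 3, 0)
    [5] (0, 2, 4, 0)
    [6] (4, 0, 1, 1)
    [7] (2, 1, 1, 1)
    [8] (0, 2, 4, 0)
    [9] (4, 0, 1, 1)
    [10] (0, 2, 4, 0)
    [11] (2, 1, 1, 1)
    [12] (1, 2, 3, 0)
    [13] (2, 1, 1, 1)
    [14] (4, 0, 1, 1)
    [15] (0, 2, 4, 0)

The 15 indices split into 4 linkage classes (same alcove rep ⇔ same W_7-dot-orbit):

[[1, 6, 9, 14], [2, 4, 12], [3, 5, 8, 10, 15], [7, 11, 13]]


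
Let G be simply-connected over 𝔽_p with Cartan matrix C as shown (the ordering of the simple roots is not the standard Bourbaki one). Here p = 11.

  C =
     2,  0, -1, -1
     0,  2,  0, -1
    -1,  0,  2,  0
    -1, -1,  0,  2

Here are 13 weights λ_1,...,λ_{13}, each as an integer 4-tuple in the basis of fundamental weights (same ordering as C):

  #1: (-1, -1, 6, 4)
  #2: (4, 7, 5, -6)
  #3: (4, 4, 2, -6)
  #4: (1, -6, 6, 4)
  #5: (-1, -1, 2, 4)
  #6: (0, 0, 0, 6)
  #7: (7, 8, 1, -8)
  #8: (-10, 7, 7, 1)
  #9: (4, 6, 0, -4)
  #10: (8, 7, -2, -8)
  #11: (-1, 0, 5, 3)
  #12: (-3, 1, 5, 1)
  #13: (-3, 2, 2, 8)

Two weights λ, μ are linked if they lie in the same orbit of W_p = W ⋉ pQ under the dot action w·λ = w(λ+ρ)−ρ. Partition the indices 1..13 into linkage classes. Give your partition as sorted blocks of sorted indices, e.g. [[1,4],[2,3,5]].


C ↔ A_4 under row/col permutation; |W(A_4)| = 120.

Each λ_j+ρ reduced to Ā_11; 4-tuples below use C's row order:

  [1] (0, 1, 6, 4);  [2] (0, 0, 3, 5);  [3] (0, 0, 3, 5);  [4] (2, 2, 4, 0);  [5] (0, 0, 3, 5);  [6] (1, 1, 1, 7);  [7] (1, 1, 1, 7);  [8] (1, 1, 1, 7);  [9] (2, 4, 1, 3);  [10] (1, 1, 1, 7);  [11] (0, 1, 6, 4);  [12] (2, 2, 4, 0);  [13] (1, 1, 1, 7)

Partition of {1..13} into 5 W_11-dot-orbits:

[[1, 11], [2, 3, 5], [4, 12], [6, 7, 8, 10, 13], [9]]


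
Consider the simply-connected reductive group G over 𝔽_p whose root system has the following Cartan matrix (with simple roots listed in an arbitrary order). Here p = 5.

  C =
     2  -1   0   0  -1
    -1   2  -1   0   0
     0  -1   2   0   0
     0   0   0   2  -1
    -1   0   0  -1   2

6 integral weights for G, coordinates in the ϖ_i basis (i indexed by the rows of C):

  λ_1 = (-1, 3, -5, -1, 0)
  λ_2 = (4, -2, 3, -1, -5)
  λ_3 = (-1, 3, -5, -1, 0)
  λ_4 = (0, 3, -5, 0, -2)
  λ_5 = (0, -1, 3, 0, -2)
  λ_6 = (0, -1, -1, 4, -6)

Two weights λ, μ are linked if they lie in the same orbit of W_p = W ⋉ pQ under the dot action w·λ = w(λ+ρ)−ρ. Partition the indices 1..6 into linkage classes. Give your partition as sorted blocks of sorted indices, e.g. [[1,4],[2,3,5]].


Dynkin diagram of C (from the 8 off-diagonal −1 entries): A_5.

W_5-reps of the 6 weights in Ā_5 (same 5-coord order as C):

  λ_1 → (0, 0, 4, 0, 1)
  λ_2 → (0, 1, 0, 1, 0)
  λ_3 → (0, 0, 4, 0, 1)
  λ_4 → (0, 0, 4, 0, 1)
  λ_5 → (0, 0, 4, 0, 1)
  λ_6 → (0, 0, 4, 0, 1)

Partition of {1..6} into 2 W_5-dot-orbits:

[[1, 3, 4, 5, 6], [2]]


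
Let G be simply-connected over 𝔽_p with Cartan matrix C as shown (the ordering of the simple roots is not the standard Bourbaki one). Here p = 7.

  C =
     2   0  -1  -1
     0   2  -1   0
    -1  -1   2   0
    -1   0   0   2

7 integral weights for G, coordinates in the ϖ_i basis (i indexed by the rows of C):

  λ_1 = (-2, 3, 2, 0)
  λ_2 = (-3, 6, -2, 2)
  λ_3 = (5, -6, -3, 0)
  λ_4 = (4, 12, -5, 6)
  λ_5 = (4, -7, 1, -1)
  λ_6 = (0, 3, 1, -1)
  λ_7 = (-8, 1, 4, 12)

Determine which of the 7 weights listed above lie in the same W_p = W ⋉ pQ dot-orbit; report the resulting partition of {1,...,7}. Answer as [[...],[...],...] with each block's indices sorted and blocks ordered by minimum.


Dynkin diagram of C (from the 6 off-diagonal −1 entries): A_4.

Folding the 7 weights λ_j+ρ into Ā_7 (reps in the given 4-coord order):

  1: (1, 4, 2, 0)
  2: (1, 4, 2, 0)
  3: (1, 2, 4, 0)
  4: (1, 2, 4, 0)
  5: (1, 2, 4, 0)
  6: (1, 4, 2, 0)
  7: (1, 2, 4, 0)

Partition of {1..7} into 2 W_7-dot-orbits:

[[1, 2, 6], [3, 4, 5, 7]]


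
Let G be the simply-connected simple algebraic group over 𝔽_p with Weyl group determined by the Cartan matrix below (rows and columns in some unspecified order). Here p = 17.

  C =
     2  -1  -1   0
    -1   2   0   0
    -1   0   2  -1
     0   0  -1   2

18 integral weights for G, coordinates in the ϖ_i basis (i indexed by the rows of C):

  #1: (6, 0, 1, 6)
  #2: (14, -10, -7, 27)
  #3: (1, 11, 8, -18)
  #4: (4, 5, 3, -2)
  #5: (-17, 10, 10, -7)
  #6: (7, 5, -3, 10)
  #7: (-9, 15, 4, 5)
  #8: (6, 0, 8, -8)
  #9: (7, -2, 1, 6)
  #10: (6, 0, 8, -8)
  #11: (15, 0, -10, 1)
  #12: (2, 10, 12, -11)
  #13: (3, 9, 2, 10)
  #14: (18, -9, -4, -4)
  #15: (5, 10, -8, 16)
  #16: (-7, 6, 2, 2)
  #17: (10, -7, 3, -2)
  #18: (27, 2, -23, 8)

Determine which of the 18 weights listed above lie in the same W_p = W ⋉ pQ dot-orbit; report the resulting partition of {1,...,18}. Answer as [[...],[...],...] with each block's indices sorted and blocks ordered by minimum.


Root system A_4: the 4×4 matrix C matches after relabeling.

Folding the 18 weights λ_j+ρ into Ā_17 (reps in the given 4-coord order):

  λ_1 → (7, 1, 2, 7);  λ_2 → (6, 0, 2, 3);  λ_3 → (6, 0, 2, 3);  λ_4 → (5, 6, 3, 1);  λ_5 → (0, 5, 6, 5);  λ_6 → (6, 0, 2, 3);  λ_7 → (5, 6, 3, 1);  λ_8 → (7, 1, 2, 7);  λ_9 → (7, 1, 2, 7);  λ_10 → (7, 1, 2, 7);  λ_11 → (7, 1, 2, 7);  λ_12 → (3, 1, 3, 0);  λ_13 → (3, 1, 3, 0);  λ_14 → (5, 6, 3, 1);  λ_15 → (1, 0, 6, 0);  λ_16 → (3, 1, 3, 0);  λ_17 → (5, 6, 3, 1);  λ_18 → (5, 6, 3, 1)

Grouping the 18 weights by Ā_17-representative: 6 linkage classes.

[[1, 8, 9, 10, 11], [2, 3, 6], [4, 7, 14, 17, 18], [5], [12, 13, 16], [15]]


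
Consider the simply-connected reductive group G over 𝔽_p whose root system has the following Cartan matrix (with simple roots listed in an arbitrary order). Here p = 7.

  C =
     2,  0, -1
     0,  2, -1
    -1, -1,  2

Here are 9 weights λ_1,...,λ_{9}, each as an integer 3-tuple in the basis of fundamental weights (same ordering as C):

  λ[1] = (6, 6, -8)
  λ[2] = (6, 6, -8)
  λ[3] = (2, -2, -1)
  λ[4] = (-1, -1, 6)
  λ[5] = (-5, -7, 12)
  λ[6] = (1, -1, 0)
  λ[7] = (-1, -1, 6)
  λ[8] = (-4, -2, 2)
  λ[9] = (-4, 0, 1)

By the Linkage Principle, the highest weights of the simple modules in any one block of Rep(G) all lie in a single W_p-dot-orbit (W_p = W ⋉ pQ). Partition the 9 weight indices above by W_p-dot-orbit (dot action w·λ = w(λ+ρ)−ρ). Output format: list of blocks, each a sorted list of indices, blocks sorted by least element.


Cartan matrix: type A_3 (|W|=24); un-permuting the 3 rows.

Folding the 9 weights λ_j+ρ into Ā_7 (reps in the given 3-coord order):

  [1] (0, 0, 7)
  [2] (0, 0, 7)
  [3] (2, 0, 1)
  [4] (0, 0, 7)
  [5] (2, 0, 1)
  [6] (2, 0, 1)
  [7] (0, 0, 7)
  [8] (2, 0, 1)
  [9] (2, 0, 1)

2 distinct reps among the 9 weights ⇒ 2 W_7-linkage classes:

[[1, 2, 4, 7], [3, 5, 6, 8, 9]]


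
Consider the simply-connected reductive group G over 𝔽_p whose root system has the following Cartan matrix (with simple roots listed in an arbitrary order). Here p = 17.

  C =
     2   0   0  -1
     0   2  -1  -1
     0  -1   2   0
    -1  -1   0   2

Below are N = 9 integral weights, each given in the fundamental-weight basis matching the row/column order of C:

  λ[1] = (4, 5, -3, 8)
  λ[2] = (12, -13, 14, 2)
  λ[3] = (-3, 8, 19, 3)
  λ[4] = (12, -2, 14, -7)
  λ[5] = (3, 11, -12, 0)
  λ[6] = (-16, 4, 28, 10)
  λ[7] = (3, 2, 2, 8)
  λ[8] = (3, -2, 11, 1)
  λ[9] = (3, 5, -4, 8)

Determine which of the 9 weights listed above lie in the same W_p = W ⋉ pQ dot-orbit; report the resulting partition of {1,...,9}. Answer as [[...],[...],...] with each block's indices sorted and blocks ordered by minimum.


Dynkin diagram of C (from the 6 off-diagonal −1 entries): A_4.

Alcove-folded reps (p=17, 9 weights, presented ϖ-order):

  1: (2, 3, 1, 9)
  2: (2, 3, 1, 9)
  3: (2, 3, 1, 9)
  4: (2, 6, 4, 1)
  5: (4, 1, 11, 1)
  6: (4, 1, 11, 1)
  7: (2, 3, 1, 9)
  8: (4, 1, 11, 1)
  9: (2, 3, 1, 9)

Grouping the 9 weights by Ā_17-representative: 3 linkage classes.

[[1, 2, 3, 7, 9], [4], [5, 6, 8]]


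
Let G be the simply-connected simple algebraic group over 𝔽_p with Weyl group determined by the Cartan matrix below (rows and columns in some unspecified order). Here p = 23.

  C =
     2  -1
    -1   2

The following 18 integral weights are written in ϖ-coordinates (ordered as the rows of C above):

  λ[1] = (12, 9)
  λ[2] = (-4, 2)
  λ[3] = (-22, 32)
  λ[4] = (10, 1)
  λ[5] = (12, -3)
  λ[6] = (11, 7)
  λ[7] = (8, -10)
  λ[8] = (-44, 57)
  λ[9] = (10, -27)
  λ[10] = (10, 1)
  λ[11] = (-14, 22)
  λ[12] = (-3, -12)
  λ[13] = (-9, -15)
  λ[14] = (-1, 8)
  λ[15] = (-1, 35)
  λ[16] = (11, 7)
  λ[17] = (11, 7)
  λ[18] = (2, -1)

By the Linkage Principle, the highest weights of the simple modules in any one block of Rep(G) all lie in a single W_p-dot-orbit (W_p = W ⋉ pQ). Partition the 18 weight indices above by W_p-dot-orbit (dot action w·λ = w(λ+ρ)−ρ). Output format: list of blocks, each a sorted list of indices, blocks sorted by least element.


C ↔ A_2 under row/col permutation; |W(A_2)| = 6.

Alcove-folded reps (p=23, 18 weights, presented ϖ-order):

    1: (13, 10)
    2: (3, 0)
    3: (11, 2)
    4: (11, 2)
    5: (11, 2)
    6: (12, 8)
    7: (0, 9)
    8: (12, 8)
    9: (12, 8)
    10: (11, 2)
    11: (13, 10)
    12: (11, 2)
    13: (14, 8)
    14: (0, 9)
    15: (13, 10)
    16: (12, 8)
    17: (12, 8)
    18: (3, 0)

6 distinct reps among the 18 weights ⇒ 6 W_23-linkage classes:

[[1, 11, 15], [2, 18], [3, 4, 5, 10, 12], [6, 8, 9, 16, 17], [7, 14], [13]]


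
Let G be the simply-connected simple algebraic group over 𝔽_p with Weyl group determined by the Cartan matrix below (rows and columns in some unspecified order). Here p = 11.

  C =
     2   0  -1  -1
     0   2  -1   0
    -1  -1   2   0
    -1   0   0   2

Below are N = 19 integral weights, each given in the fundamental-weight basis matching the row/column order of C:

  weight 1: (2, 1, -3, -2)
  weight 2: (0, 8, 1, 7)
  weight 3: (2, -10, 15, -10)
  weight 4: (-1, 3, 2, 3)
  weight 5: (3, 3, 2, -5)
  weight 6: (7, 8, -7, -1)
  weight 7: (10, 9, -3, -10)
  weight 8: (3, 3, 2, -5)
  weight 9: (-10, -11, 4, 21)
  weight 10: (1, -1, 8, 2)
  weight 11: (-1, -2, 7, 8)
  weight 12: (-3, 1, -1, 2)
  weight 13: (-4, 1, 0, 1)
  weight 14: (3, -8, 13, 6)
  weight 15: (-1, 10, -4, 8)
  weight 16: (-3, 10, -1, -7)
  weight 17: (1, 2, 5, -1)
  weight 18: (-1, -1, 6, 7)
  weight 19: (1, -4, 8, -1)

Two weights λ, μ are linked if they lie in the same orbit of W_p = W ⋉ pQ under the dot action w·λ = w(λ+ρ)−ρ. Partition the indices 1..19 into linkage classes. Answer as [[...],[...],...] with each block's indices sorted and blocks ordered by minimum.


Cartan matrix: type A_4 (|W|=120); un-permuting the 4 rows.

λ_j+ρ reflected into Ā_11 (⟨·,θ^∨⟩≤11); 4-tuples as given:

    λ_1+ρ ↦ (0, 0, 2, 1)
    λ_2+ρ ↦ (0, 0, 2, 1)
    λ_3+ρ ↦ (1, 1, 1, 5)
    λ_4+ρ ↦ (0, 4, 3, 4)
    λ_5+ρ ↦ (0, 4, 3, 4)
    λ_6+ρ ↦ (2, 3, 6, 0)
    λ_7+ρ ↦ (0, 0, 2, 1)
    λ_8+ρ ↦ (0, 4, 3, 4)
    λ_9+ρ ↦ (0, 5, 2, 3)
    λ_10+ρ ↦ (2, 3, 6, 0)
    λ_11+ρ ↦ (0, 5, 2, 3)
    λ_12+ρ ↦ (0, 0, 2, 1)
    λ_13+ρ ↦ (0, 0, 2, 1)
    λ_14+ρ ↦ (0, 4, 3, 4)
    λ_15+ρ ↦ (3, 2, 0, 0)
    λ_16+ρ ↦ (2, 3, 6, 0)
    λ_17+ρ ↦ (2, 3, 6, 0)
    λ_18+ρ ↦ (0, 4, 3, 4)
    λ_19+ρ ↦ (2, 3, 6, 0)

Linkage partition of the 19 weights (6 classes, p=11):

[[1, 2, 7, 12, 13], [3], [4, 5, 8, 14, 18], [6, 10, 16, 17, 19], [9, 11], [15]]


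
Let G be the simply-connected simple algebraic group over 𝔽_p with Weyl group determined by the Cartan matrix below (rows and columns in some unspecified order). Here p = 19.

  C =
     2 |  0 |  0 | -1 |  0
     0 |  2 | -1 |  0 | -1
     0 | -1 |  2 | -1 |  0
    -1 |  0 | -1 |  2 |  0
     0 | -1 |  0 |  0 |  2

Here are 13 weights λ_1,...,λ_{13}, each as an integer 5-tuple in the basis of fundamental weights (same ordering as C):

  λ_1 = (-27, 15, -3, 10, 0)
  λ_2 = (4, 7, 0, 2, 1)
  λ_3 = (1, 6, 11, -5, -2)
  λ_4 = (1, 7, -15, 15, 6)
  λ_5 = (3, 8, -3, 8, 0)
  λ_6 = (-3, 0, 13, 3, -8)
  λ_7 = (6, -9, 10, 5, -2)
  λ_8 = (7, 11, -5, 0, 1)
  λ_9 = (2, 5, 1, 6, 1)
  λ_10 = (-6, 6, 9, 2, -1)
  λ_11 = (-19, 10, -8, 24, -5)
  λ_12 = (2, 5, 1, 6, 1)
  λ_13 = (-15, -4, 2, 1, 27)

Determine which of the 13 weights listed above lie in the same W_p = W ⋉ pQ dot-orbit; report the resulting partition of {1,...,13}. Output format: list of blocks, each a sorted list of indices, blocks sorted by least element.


Cartan matrix: type A_5 (|W|=720); un-permuting the 5 rows.

Folding the 13 weights λ_j+ρ into Ā_19 (reps in the given 5-coord order):

  1: (2, 6, 8, 2, 1) · 2: (5, 8, 1, 3, 2) · 3: (2, 6, 8, 2, 1) · 4: (2, 6, 8, 2, 1) · 5: (2, 6, 2, 7, 1) · 6: (2, 6, 8, 2, 1) · 7: (2, 1, 2, 6, 3) · 8: (5, 8, 1, 3, 2) · 9: (2, 6, 2, 7, 1) · 10: (2, 6, 8, 2, 1) · 11: (8, 6, 1, 0, 0) · 12: (2, 6, 2, 7, 1) · 13: (0, 3, 6, 3, 5)

Partition of {1..13} into 6 W_19-dot-orbits:

[[1, 3, 4, 6, 10], [2, 8], [5, 9, 12], [7], [11], [13]]


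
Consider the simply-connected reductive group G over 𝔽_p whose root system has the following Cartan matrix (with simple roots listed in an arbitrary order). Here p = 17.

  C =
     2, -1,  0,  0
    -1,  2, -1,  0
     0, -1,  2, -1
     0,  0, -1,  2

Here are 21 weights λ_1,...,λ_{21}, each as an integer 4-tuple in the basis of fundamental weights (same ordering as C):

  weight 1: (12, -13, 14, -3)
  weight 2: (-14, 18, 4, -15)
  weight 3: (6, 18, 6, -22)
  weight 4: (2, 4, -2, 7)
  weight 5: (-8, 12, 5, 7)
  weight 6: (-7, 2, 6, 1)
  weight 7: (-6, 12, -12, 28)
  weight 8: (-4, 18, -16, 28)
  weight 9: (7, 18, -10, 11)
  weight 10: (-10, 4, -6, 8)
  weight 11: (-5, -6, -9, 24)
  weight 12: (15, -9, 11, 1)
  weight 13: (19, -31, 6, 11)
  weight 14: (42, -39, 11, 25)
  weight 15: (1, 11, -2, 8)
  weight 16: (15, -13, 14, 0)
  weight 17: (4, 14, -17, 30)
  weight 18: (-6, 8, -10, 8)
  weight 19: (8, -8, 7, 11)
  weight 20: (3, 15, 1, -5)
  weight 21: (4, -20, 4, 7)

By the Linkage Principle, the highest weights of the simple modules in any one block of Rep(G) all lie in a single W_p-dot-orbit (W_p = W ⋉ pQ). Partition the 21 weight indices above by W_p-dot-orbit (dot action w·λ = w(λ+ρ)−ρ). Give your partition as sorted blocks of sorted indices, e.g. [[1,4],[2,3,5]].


Dynkin diagram of C (from the 6 off-diagonal −1 entries): A_4.

Folding the 21 weights λ_j+ρ into Ā_17 (reps in the given 4-coord order):

  λ_1 → (1, 12, 1, 2)
  λ_2 → (3, 3, 4, 2)
  λ_3 → (3, 4, 1, 7)
  λ_4 → (3, 4, 1, 7)
  λ_5 → (3, 3, 4, 2)
  λ_6 → (3, 3, 4, 2)
  λ_7 → (3, 8, 1, 3)
  λ_8 → (1, 12, 1, 2)
  λ_9 → (3, 4, 1, 7)
  λ_10 → (0, 5, 4, 0)
  λ_11 → (0, 5, 4, 0)
  λ_12 → (3, 8, 1, 3)
  λ_13 → (3, 3, 4, 2)
  λ_14 → (0, 5, 4, 0)
  λ_15 → (3, 8, 1, 3)
  λ_16 → (1, 12, 1, 2)
  λ_17 → (1, 12, 1, 2)
  λ_18 → (0, 5, 4, 0)
  λ_19 → (3, 4, 1, 7)
  λ_20 → (1, 12, 1, 2)
  λ_21 → (3, 8, 1, 3)

5 distinct reps among the 21 weights ⇒ 5 W_17-linkage classes:

[[1, 8, 16, 17, 20], [2, 5, 6, 13], [3, 4, 9, 19], [7, 12, 15, 21], [10, 11, 14, 18]]


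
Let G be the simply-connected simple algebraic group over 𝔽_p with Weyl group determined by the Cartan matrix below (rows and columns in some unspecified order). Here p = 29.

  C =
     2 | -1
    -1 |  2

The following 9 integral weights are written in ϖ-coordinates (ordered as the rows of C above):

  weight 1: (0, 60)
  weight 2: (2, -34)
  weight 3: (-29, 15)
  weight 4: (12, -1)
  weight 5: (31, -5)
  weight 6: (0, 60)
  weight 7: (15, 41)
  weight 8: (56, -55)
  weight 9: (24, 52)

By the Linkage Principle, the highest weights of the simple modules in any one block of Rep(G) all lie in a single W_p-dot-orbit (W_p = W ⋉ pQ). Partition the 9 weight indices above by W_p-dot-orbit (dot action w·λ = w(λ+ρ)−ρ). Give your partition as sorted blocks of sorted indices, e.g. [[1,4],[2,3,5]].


C ↔ A_2 under row/col permutation; |W(A_2)| = 6.

Ā_29 reps of the 9 weights (A_2, coords as presented):

  1: (25, 1) · 2: (25, 1) · 3: (16, 12) · 4: (13, 0) · 5: (25, 1) · 6: (25, 1) · 7: (13, 0) · 8: (25, 1) · 9: (4, 20)

4 distinct reps among the 9 weights ⇒ 4 W_29-linkage classes:

[[1, 2, 5, 6, 8], [3], [4, 7], [9]]


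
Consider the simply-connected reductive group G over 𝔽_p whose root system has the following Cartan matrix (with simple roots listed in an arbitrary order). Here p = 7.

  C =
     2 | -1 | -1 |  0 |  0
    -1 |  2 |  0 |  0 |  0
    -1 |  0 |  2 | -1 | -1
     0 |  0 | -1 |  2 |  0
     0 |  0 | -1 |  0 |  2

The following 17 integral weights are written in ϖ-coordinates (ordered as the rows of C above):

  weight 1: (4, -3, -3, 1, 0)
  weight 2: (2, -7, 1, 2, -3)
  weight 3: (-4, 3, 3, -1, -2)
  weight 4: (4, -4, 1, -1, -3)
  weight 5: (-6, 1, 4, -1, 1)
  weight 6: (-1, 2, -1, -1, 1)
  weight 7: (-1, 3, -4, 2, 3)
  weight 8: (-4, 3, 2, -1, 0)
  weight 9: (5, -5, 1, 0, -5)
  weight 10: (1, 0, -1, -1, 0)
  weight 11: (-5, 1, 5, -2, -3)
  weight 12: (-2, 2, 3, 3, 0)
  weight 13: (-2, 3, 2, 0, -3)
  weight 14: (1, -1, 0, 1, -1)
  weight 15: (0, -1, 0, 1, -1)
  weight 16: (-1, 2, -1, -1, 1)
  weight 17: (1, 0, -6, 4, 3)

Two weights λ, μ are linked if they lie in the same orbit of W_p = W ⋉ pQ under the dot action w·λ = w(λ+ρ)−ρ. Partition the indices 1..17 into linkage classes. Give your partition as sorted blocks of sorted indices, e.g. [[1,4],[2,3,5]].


Type D_5, rank 5, |W|=1920; reorder rows/cols to standard.

Folding the 17 weights λ_j+ρ into Ā_7 (reps in the given 5-coord order):

  [1] (1, 2, 1, 0, 1)
  [2] (1, 2, 1, 0, 1)
  [3] (2, 1, 0, 0, 1)
  [4] (0, 3, 0, 0, 2)
  [5] (0, 3, 0, 0, 2)
  [6] (0, 3, 0, 0, 2)
  [7] (2, 1, 0, 0, 1)
  [8] (2, 1, 0, 0, 1)
  [9] (1, 2, 1, 0, 1)
  [10] (2, 1, 0, 0, 1)
  [11] (1, 2, 1, 0, 1)
  [12] (0, 3, 0, 1, 2)
  [13] (0, 3, 0, 1, 2)
  [14] (1, 0, 1, 2, 0)
  [15] (1, 0, 1, 2, 0)
  [16] (0, 3, 0, 0, 2)
  [17] (1, 2, 1, 0, 1)

Linkage partition of the 17 weights (5 classes, p=7):

[[1, 2, 9, 11, 17], [3, 7, 8, 10], [4, 5, 6, 16], [12, 13], [14, 15]]


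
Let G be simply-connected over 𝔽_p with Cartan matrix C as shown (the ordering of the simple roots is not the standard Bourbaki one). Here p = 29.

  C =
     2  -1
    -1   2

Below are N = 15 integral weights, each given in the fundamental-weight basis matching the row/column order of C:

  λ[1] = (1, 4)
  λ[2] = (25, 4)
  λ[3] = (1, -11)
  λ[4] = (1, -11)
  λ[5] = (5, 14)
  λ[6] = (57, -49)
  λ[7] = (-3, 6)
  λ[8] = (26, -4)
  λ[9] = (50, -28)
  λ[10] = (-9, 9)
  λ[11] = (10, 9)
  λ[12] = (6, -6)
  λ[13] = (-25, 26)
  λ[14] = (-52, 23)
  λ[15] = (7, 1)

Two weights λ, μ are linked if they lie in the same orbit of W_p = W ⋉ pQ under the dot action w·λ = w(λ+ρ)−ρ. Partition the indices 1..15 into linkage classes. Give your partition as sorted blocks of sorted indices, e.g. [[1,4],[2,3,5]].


Type A_2, rank 2, |W|=6; reorder rows/cols to standard.

Folding the 15 weights λ_j+ρ into Ā_29 (reps in the given 2-coord order):

  λ_1+ρ ↦ (2, 5);  λ_2+ρ ↦ (24, 3);  λ_3+ρ ↦ (8, 2);  λ_4+ρ ↦ (8, 2);  λ_5+ρ ↦ (6, 15);  λ_6+ρ ↦ (19, 0);  λ_7+ρ ↦ (2, 5);  λ_8+ρ ↦ (24, 3);  λ_9+ρ ↦ (2, 5);  λ_10+ρ ↦ (8, 2);  λ_11+ρ ↦ (11, 10);  λ_12+ρ ↦ (2, 5);  λ_13+ρ ↦ (24, 3);  λ_14+ρ ↦ (2, 5);  λ_15+ρ ↦ (8, 2)

Linkage partition of the 15 weights (6 classes, p=29):

[[1, 7, 9, 12, 14], [2, 8, 13], [3, 4, 10, 15], [5], [6], [11]]


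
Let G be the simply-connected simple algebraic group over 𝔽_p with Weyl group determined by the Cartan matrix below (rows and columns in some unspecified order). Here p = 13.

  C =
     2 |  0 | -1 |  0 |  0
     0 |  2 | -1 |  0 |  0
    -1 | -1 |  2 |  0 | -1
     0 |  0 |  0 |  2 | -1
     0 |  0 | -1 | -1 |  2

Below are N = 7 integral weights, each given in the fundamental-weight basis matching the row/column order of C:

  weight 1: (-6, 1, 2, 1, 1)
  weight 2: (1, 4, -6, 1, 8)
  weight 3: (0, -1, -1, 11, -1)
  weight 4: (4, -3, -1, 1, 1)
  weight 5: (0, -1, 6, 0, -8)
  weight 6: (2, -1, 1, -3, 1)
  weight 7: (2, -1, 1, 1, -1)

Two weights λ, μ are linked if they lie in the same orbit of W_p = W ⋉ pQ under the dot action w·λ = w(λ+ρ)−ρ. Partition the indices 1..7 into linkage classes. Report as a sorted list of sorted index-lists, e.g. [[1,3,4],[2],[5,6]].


Dynkin diagram of C (from the 8 off-diagonal −1 entries): D_5.

Alcove-folded reps (p=13, 7 weights, presented ϖ-order):

    λ_1 → (3, 0, 2, 2, 0)
    λ_2 → (3, 0, 2, 2, 0)
    λ_3 → (1, 0, 0, 12, 0)
    λ_4 → (3, 0, 2, 2, 0)
    λ_5 → (1, 0, 0, 6, 1)
    λ_6 → (3, 0, 2, 2, 0)
    λ_7 → (3, 0, 2, 2, 0)

Partition of {1..7} into 3 W_13-dot-orbits:

[[1, 2, 4, 6, 7], [3], [5]]


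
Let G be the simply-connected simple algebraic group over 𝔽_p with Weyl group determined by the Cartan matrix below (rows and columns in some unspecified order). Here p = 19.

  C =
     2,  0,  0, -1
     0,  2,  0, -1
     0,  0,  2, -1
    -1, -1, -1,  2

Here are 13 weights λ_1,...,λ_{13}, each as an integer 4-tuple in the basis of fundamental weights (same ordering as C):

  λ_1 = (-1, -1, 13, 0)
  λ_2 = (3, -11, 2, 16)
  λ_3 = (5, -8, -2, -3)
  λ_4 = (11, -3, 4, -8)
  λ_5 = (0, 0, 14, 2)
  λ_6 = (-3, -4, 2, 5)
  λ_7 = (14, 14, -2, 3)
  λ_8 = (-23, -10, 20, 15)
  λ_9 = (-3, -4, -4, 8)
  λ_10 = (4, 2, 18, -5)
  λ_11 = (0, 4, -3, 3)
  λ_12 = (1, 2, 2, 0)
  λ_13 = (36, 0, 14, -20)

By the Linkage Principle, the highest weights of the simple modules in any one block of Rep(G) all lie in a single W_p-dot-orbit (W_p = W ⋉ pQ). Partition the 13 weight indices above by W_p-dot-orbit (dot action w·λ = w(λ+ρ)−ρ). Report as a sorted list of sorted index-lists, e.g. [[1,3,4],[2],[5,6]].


Root system D_4: the 4×4 matrix C matches after relabeling.

W_19-reps of the 13 weights in Ā_19 (same 4-coord order as C):

  [1] (0, 0, 14, 1)
  [2] (1, 5, 2, 2)
  [3] (2, 3, 3, 1)
  [4] (1, 5, 2, 2)
  [5] (0, 0, 14, 1)
  [6] (2, 3, 3, 1)
  [7] (0, 0, 14, 1)
  [8] (2, 3, 3, 1)
  [9] (2, 3, 3, 1)
  [10] (0, 0, 14, 1)
  [11] (1, 5, 2, 2)
  [12] (2, 3, 3, 1)
  [13] (0, 0, 14, 1)

The 13 indices split into 3 linkage classes (same alcove rep ⇔ same W_19-dot-orbit):

[[1, 5, 7, 10, 13], [2, 4, 11], [3, 6, 8, 9, 12]]
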